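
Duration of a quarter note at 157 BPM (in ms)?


Step by step:
One quarter-note beat = 60000 / BPM = 60000 / 157 ms
Duration = 60000 / 157
= 382.2 ms


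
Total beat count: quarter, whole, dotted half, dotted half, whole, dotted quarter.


Beat values:
  quarter = 1 beat
  whole = 4 beats
  dotted half = 3 beats
  dotted half = 3 beats
  whole = 4 beats
  dotted quarter = 1.5 beats
Sum = 1 + 4 + 3 + 3 + 4 + 1.5
= 16.5 beats


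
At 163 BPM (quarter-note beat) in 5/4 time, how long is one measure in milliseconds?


Solution.
Quarter-note beat duration = 60000 / 163 ms
Beats per measure (5/4) = 5
One measure = 5 × 60000 / 163 = 300000 / 163 ms
= 1840.5 ms


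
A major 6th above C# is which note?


Working:
A 6th spans 6 letter names, so from C we land on A
A major 6th = 9 semitones above C#
Spell A at that pitch: A#
= A#


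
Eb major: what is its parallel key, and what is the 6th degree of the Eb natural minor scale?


Let's work it out.
Parallel keys share the same tonic but differ in mode
Eb major → parallel is Eb minor
Eb natural minor scale: Eb F Gb Ab Bb Cb Db
= Eb minor; 6th degree = Cb


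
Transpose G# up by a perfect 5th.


Step by step:
perfect 5th: 5 letter names, 7 semitones
Letter: G + 4 → D
Pitch: G# + 7 semitones, spelled as a D → D#
= D#


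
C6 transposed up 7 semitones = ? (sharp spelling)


C6: chromatic position 0 in octave 6 → absolute = 6×12 + 0 = 72
Transpose up 7: 72 + 7 = 79
79 = 6×12 + 7 → G in octave 6
Result = G6


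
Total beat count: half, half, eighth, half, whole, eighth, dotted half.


Reasoning:
Beat values:
  half = 2 beats
  half = 2 beats
  eighth = 0.5 beats
  half = 2 beats
  whole = 4 beats
  eighth = 0.5 beats
  dotted half = 3 beats
Sum = 2 + 2 + 0.5 + 2 + 4 + 0.5 + 3
= 14 beats


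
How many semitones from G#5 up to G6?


Solution.
Absolute semitone position = octave×12 + chromatic position
G#5: 5×12 + 8 = 68
G6: 6×12 + 7 = 79
Difference = 79 - 68 = 11
= 11 semitones


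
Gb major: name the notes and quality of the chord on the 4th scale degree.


Let's work it out.
Gb major scale: Gb Ab Bb Cb Db Eb F
Diatonic triad on degree 4 stacks scale notes 4, 6, 1: Cb Eb Gb
Cb→Eb = 4 semitones; Cb→Gb = 7 semitones → major triad
= Cb Eb Gb (major)


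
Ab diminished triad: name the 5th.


Diminished triad = root + minor 3rd (3 semitones) + diminished 5th (6 semitones)
A triad on Ab stacks thirds, so the chord tones use letter names A-C-E
Root: Ab
Minor 3rd above Ab: Cb
Diminished 5th above Ab: Ebb
The 5th = Ebb


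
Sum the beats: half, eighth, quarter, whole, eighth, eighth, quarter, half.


Beat values:
  half = 2 beats
  eighth = 0.5 beats
  quarter = 1 beat
  whole = 4 beats
  eighth = 0.5 beats
  eighth = 0.5 beats
  quarter = 1 beat
  half = 2 beats
Sum = 2 + 0.5 + 1 + 4 + 0.5 + 0.5 + 1 + 2
= 11.5 beats


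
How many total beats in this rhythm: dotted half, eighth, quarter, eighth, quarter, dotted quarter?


Let's work it out.
Beat values:
  dotted half = 3 beats
  eighth = 0.5 beats
  quarter = 1 beat
  eighth = 0.5 beats
  quarter = 1 beat
  dotted quarter = 1.5 beats
Sum = 3 + 0.5 + 1 + 0.5 + 1 + 1.5
= 7.5 beats


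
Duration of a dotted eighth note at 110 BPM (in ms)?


Reasoning:
One quarter-note beat = 60000 / BPM = 60000 / 110 ms
Dotted eighth note = 3/4 × quarter note
Duration = 3/4 × 60000 / 110 = 45000 / 110
= 409.1 ms


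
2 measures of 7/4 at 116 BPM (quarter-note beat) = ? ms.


Reasoning:
Quarter-note beat duration = 60000 / 116 ms
Beats per measure (7/4) = 7
One measure = 7 × 60000 / 116 = 420000 / 116 ms
2 measures = 2 × 420000 / 116 = 840000 / 116
= 7241.4 ms


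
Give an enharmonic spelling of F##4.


Let's work it out.
Enharmonic notes sound the same pitch but are spelled with different letter names
F## and G name the same pitch class
= G4


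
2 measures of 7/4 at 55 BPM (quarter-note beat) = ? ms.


Solution.
Quarter-note beat duration = 60000 / 55 ms
Beats per measure (7/4) = 7
One measure = 7 × 60000 / 55 = 420000 / 55 ms
2 measures = 2 × 420000 / 55 = 840000 / 55
= 15272.7 ms


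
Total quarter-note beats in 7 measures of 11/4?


Step by step:
Time signature 11/4: the bottom number 4 means the quarter note gets one count
The top number 11 means 11 quarter-note beats per measure
Total = 11 × 7 measures
= 77 quarter-note beats


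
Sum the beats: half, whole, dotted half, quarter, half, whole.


Let's work it out.
Beat values:
  half = 2 beats
  whole = 4 beats
  dotted half = 3 beats
  quarter = 1 beat
  half = 2 beats
  whole = 4 beats
Sum = 2 + 4 + 3 + 1 + 2 + 4
= 16 beats


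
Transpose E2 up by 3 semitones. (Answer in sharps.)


Step by step:
E2: chromatic position 4 in octave 2 → absolute = 2×12 + 4 = 28
Transpose up 3: 28 + 3 = 31
31 = 2×12 + 7 → G in octave 2
Result = G2


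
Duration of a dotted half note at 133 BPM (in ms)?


Working:
One quarter-note beat = 60000 / BPM = 60000 / 133 ms
Dotted half note = 3 × quarter note
Duration = 3 × 60000 / 133 = 180000 / 133
= 1353.4 ms


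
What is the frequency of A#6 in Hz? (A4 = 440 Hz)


Reasoning:
f = 440 × 2^(n/12) where n = semitones from A4
A#6: 25 semitones from A4
f = 440 × 2^(25/12)
f = 1864.66 Hz


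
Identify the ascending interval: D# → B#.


Reasoning:
Letter names: D → B spans 6 letter names → a 6th
Semitones: D# → B# = 9 half-steps
A 6th of 9 semitones is a major 6th
= major 6th


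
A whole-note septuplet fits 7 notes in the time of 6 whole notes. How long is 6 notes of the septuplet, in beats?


Working:
Septuplet: 7 notes occupy the space of 6 whole notes
Space = 6 × 4 = 24 beats
Each septuplet note = 24 / 7 = 24/7 beats
6 notes = 6 × 24/7 = 144/7
= 144/7 beats


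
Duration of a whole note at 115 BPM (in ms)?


Working:
One quarter-note beat = 60000 / BPM = 60000 / 115 ms
Whole note = 4 × quarter note
Duration = 4 × 60000 / 115 = 240000 / 115
= 2087.0 ms


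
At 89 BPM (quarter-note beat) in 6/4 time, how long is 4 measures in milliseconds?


Solution.
Quarter-note beat duration = 60000 / 89 ms
Beats per measure (6/4) = 6
One measure = 6 × 60000 / 89 = 360000 / 89 ms
4 measures = 4 × 360000 / 89 = 1440000 / 89
= 16179.8 ms


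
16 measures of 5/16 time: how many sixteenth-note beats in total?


Step by step:
Time signature 5/16: the bottom number 16 means the sixteenth note gets one count
The top number 5 means 5 sixteenth-note beats per measure
Total = 5 × 16 measures
= 80 sixteenth-note beats


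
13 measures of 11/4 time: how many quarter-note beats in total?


Time signature 11/4: the bottom number 4 means the quarter note gets one count
The top number 11 means 11 quarter-note beats per measure
Total = 11 × 13 measures
= 143 quarter-note beats


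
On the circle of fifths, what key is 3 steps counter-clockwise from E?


Let's work it out.
Each counter-clockwise step moves down a perfect 5th (= up a perfect 4th)
From E: E → A → D → G
= G


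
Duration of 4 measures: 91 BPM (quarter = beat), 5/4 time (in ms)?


Reasoning:
Quarter-note beat duration = 60000 / 91 ms
Beats per measure (5/4) = 5
One measure = 5 × 60000 / 91 = 300000 / 91 ms
4 measures = 4 × 300000 / 91 = 1200000 / 91
= 13186.8 ms


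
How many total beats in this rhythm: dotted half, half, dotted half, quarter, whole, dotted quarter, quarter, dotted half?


Beat values:
  dotted half = 3 beats
  half = 2 beats
  dotted half = 3 beats
  quarter = 1 beat
  whole = 4 beats
  dotted quarter = 1.5 beats
  quarter = 1 beat
  dotted half = 3 beats
Sum = 3 + 2 + 3 + 1 + 4 + 1.5 + 1 + 3
= 18.5 beats


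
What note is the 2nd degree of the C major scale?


Major scale pattern: W-W-H-W-W-W-H (2-2-1-2-2-2-1 semitones)
Starting from C:
  C + 2 semitones → D
  D + 2 semitones → E
  E + 1 semitone → F
  F + 2 semitones → G
  G + 2 semitones → A
  A + 2 semitones → B
  B + 1 semitone → C
Scale: C D E F G A B
Degree 2 = D


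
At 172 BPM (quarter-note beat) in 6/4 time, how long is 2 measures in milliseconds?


Reasoning:
Quarter-note beat duration = 60000 / 172 ms
Beats per measure (6/4) = 6
One measure = 6 × 60000 / 172 = 360000 / 172 ms
2 measures = 2 × 360000 / 172 = 720000 / 172
= 4186.0 ms


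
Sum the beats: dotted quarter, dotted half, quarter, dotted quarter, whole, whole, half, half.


Reasoning:
Beat values:
  dotted quarter = 1.5 beats
  dotted half = 3 beats
  quarter = 1 beat
  dotted quarter = 1.5 beats
  whole = 4 beats
  whole = 4 beats
  half = 2 beats
  half = 2 beats
Sum = 1.5 + 3 + 1 + 1.5 + 4 + 4 + 2 + 2
= 19 beats


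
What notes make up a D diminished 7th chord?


Diminished 7th chord = root + minor 3rd + diminished 5th + diminished 7th
Seventh chords stack in thirds, so the letter names are D-F-A-C
Root: D
Minor 3rd above D: F
Diminished 5th above D: Ab
Diminished 7th above D: Cb
Chord = D F Ab Cb


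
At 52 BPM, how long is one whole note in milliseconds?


Step by step:
One quarter-note beat = 60000 / BPM = 60000 / 52 ms
Whole note = 4 × quarter note
Duration = 4 × 60000 / 52 = 240000 / 52
= 4615.4 ms


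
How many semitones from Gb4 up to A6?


Absolute semitone position = octave×12 + chromatic position
Gb4: 4×12 + 6 = 54
A6: 6×12 + 9 = 81
Difference = 81 - 54 = 27
= 27 semitones


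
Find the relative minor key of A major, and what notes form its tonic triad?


Let's work it out.
The relative minor shares the major's key signature and starts on its 6th degree
6th degree = a major 6th above the tonic; a major 6th above A is F#
→ relative minor of A major is F# minor
Tonic triad of F# minor = root + minor 3rd + perfect 5th = F# A C#
= F# minor; triad = F# A C#


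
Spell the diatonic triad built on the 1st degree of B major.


B major scale: B C# D# E F# G# A#
Diatonic triad on degree 1 stacks scale notes 1, 3, 5: B D# F#
B→D# = 4 semitones; B→F# = 7 semitones → major triad
= B D# F# (major)


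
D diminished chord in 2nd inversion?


Solution.
Root position: D F Ab
2nd inversion: move root and 3rd up an octave
Bass note: Ab
Notes (bottom to top) = Ab D F


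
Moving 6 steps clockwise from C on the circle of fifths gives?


Working:
Each clockwise step on the circle of fifths moves up a perfect 5th
From C: C → G → D → A → E → B → F#/Gb
= F#/Gb


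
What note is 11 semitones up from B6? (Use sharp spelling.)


B6: chromatic position 11 in octave 6 → absolute = 6×12 + 11 = 83
Transpose up 11: 83 + 11 = 94
94 = 7×12 + 10 → A# in octave 7
Result = A#7


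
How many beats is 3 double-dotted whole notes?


Step by step:
Base whole note = 4 beats
Dot 1 adds half the previous value: +2
Dot 2 adds half the previous value: +1
One double-dotted whole = 4 + 2 + 1 = 7
3 of them = 3 × 7 = 21
= 21 beats


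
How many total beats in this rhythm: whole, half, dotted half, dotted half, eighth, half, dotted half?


Working:
Beat values:
  whole = 4 beats
  half = 2 beats
  dotted half = 3 beats
  dotted half = 3 beats
  eighth = 0.5 beats
  half = 2 beats
  dotted half = 3 beats
Sum = 4 + 2 + 3 + 3 + 0.5 + 2 + 3
= 17.5 beats


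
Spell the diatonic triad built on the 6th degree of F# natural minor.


Reasoning:
F# natural minor scale: F# G# A B C# D E
Diatonic triad on degree 6 stacks scale notes 6, 1, 3: D F# A
D→F# = 4 semitones; D→A = 7 semitones → major triad
= D F# A (major)


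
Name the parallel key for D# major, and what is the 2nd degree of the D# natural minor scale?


Let's work it out.
Parallel keys share the same tonic but differ in mode
D# major → parallel is D# minor
D# natural minor scale: D# E# F# G# A# B C#
= D# minor; 2nd degree = E#


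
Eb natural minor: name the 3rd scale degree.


Natural minor scale pattern: W-H-W-W-H-W-W (2-1-2-2-1-2-2 semitones)
Starting from Eb:
  Eb + 2 semitones → F
  F + 1 semitone → Gb
  Gb + 2 semitones → Ab
  Ab + 2 semitones → Bb
  Bb + 1 semitone → Cb
  Cb + 2 semitones → Db
  Db + 2 semitones → Eb
Scale: Eb F Gb Ab Bb Cb Db
Degree 3 = Gb


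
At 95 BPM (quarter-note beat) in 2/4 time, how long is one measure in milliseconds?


Let's work it out.
Quarter-note beat duration = 60000 / 95 ms
Beats per measure (2/4) = 2
One measure = 2 × 60000 / 95 = 120000 / 95 ms
= 1263.2 ms


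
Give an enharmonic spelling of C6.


Working:
Enharmonic notes sound the same pitch but are spelled with different letter names
C and Dbb name the same pitch class
= Dbb6


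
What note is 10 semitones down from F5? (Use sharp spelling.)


Reasoning:
F5: chromatic position 5 in octave 5 → absolute = 5×12 + 5 = 65
Transpose down 10: 65 - 10 = 55
55 = 4×12 + 7 → G in octave 4
Result = G4


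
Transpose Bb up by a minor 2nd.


Solution.
minor 2nd: 2 letter names, 1 semitones
Letter: B + 1 → C
Pitch: Bb + 1 semitones, spelled as a C → Cb
= Cb


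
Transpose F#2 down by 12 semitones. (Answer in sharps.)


F#2: chromatic position 6 in octave 2 → absolute = 2×12 + 6 = 30
Transpose down 12: 30 - 12 = 18
18 = 1×12 + 6 → F# in octave 1
Result = F#1


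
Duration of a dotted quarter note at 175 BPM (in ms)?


Step by step:
One quarter-note beat = 60000 / BPM = 60000 / 175 ms
Dotted quarter note = 3/2 × quarter note
Duration = 3/2 × 60000 / 175 = 90000 / 175
= 514.3 ms


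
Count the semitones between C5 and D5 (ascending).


Step by step:
Absolute semitone position = octave×12 + chromatic position
C5: 5×12 + 0 = 60
D5: 5×12 + 2 = 62
Difference = 62 - 60 = 2
= 2 semitones


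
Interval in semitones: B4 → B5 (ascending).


Absolute semitone position = octave×12 + chromatic position
B4: 4×12 + 11 = 59
B5: 5×12 + 11 = 71
Difference = 71 - 59 = 12
= 12 semitones


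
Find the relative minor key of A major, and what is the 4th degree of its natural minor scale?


The relative minor shares the major's key signature and starts on its 6th degree
6th degree = a major 6th above the tonic; a major 6th above A is F#
→ relative minor of A major is F# minor
F# natural minor scale: F# G# A B C# D E
= F# minor; 4th degree = B


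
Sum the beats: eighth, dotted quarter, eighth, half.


Beat values:
  eighth = 0.5 beats
  dotted quarter = 1.5 beats
  eighth = 0.5 beats
  half = 2 beats
Sum = 0.5 + 1.5 + 0.5 + 2
= 4.5 beats


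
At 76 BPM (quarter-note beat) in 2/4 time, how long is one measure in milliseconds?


Quarter-note beat duration = 60000 / 76 ms
Beats per measure (2/4) = 2
One measure = 2 × 60000 / 76 = 120000 / 76 ms
= 1578.9 ms


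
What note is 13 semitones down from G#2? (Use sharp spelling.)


G#2: chromatic position 8 in octave 2 → absolute = 2×12 + 8 = 32
Transpose down 13: 32 - 13 = 19
19 = 1×12 + 7 → G in octave 1
Result = G1


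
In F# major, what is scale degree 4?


Major scale pattern: W-W-H-W-W-W-H (2-2-1-2-2-2-1 semitones)
Starting from F#:
  F# + 2 semitones → G#
  G# + 2 semitones → A#
  A# + 1 semitone → B
  B + 2 semitones → C#
  C# + 2 semitones → D#
  D# + 2 semitones → E#
  E# + 1 semitone → F#
Scale: F# G# A# B C# D# E#
Degree 4 = B


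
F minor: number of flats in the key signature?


Working:
Flat minor keys: A(0), D(1), G(2), C(3), F(4), Bb(5), Eb(6), Ab(7)
F minor has 4 flats
Order of flats: Bb Eb Ab Db Gb Cb Fb → first 4: Bb, Eb, Ab, Db
= 4 flats


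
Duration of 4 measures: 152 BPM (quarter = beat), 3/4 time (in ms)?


Solution.
Quarter-note beat duration = 60000 / 152 ms
Beats per measure (3/4) = 3
One measure = 3 × 60000 / 152 = 180000 / 152 ms
4 measures = 4 × 180000 / 152 = 720000 / 152
= 4736.8 ms


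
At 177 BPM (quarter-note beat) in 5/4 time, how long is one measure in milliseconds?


Solution.
Quarter-note beat duration = 60000 / 177 ms
Beats per measure (5/4) = 5
One measure = 5 × 60000 / 177 = 300000 / 177 ms
= 1694.9 ms


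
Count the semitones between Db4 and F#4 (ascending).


Step by step:
Absolute semitone position = octave×12 + chromatic position
Db4: 4×12 + 1 = 49
F#4: 4×12 + 6 = 54
Difference = 54 - 49 = 5
= 5 semitones


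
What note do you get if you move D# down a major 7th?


Reasoning:
major 7th: 7 letter names, 11 semitones
Letter: D - 6 → E
Pitch: D# - 11 semitones, spelled as an E → E
= E


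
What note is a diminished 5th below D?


A 5th spans 5 letter names, so from D we land on G
A diminished 5th = 6 semitones below D
Spell G at that pitch: G#
= G#


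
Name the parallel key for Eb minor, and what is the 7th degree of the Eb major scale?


Parallel keys share the same tonic but differ in mode
Eb minor → parallel is Eb major
Eb major scale: Eb F G Ab Bb C D
= Eb major; 7th degree = D


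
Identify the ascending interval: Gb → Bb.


Let's work it out.
Letter names: G → B spans 3 letter names → a 3rd
Semitones: Gb → Bb = 4 half-steps
A 3rd of 4 semitones is a major 3rd
= major 3rd


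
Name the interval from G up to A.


Reasoning:
Letter names: G → A spans 2 letter names → a 2nd
Semitones: G → A = 2 half-steps
A 2nd of 2 semitones is a major 2nd
= major 2nd


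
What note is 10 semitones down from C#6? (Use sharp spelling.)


Reasoning:
C#6: chromatic position 1 in octave 6 → absolute = 6×12 + 1 = 73
Transpose down 10: 73 - 10 = 63
63 = 5×12 + 3 → D# in octave 5
Result = D#5


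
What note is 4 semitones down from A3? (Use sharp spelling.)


A3: chromatic position 9 in octave 3 → absolute = 3×12 + 9 = 45
Transpose down 4: 45 - 4 = 41
41 = 3×12 + 5 → F in octave 3
Result = F3


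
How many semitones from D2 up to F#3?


Working:
Absolute semitone position = octave×12 + chromatic position
D2: 2×12 + 2 = 26
F#3: 3×12 + 6 = 42
Difference = 42 - 26 = 16
= 16 semitones


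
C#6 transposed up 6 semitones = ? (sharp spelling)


Working:
C#6: chromatic position 1 in octave 6 → absolute = 6×12 + 1 = 73
Transpose up 6: 73 + 6 = 79
79 = 6×12 + 7 → G in octave 6
Result = G6


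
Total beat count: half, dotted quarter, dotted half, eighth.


Let's work it out.
Beat values:
  half = 2 beats
  dotted quarter = 1.5 beats
  dotted half = 3 beats
  eighth = 0.5 beats
Sum = 2 + 1.5 + 3 + 0.5
= 7 beats


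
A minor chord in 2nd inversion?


Step by step:
Root position: A C E
2nd inversion: move root and 3rd up an octave
Bass note: E
Notes (bottom to top) = E A C


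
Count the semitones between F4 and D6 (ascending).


Let's work it out.
Absolute semitone position = octave×12 + chromatic position
F4: 4×12 + 5 = 53
D6: 6×12 + 2 = 74
Difference = 74 - 53 = 21
= 21 semitones


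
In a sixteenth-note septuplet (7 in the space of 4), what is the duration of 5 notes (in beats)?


Solution.
Septuplet: 7 notes occupy the space of 4 sixteenth notes
Space = 4 × 1/4 = 1 beat
Each septuplet note = 1 / 7 = 1/7 beats
5 notes = 5 × 1/7 = 5/7
= 5/7 beats


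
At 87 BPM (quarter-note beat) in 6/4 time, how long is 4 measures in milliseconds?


Quarter-note beat duration = 60000 / 87 ms
Beats per measure (6/4) = 6
One measure = 6 × 60000 / 87 = 360000 / 87 ms
4 measures = 4 × 360000 / 87 = 1440000 / 87
= 16551.7 ms


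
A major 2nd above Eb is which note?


Let's work it out.
A 2nd spans 2 letter names, so from E we land on F
A major 2nd = 2 semitones above Eb
Spell F at that pitch: F
= F


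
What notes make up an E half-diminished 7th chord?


Step by step:
Half-diminished 7th chord = root + minor 3rd + diminished 5th + minor 7th
Seventh chords stack in thirds, so the letter names are E-G-B-D
Root: E
Minor 3rd above E: G
Diminished 5th above E: Bb
Minor 7th above E: D
Chord = E G Bb D


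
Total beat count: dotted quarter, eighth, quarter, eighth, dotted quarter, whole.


Beat values:
  dotted quarter = 1.5 beats
  eighth = 0.5 beats
  quarter = 1 beat
  eighth = 0.5 beats
  dotted quarter = 1.5 beats
  whole = 4 beats
Sum = 1.5 + 0.5 + 1 + 0.5 + 1.5 + 4
= 9 beats


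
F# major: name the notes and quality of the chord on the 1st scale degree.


Solution.
F# major scale: F# G# A# B C# D# E#
Diatonic triad on degree 1 stacks scale notes 1, 3, 5: F# A# C#
F#→A# = 4 semitones; F#→C# = 7 semitones → major triad
= F# A# C# (major)


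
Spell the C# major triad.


Reasoning:
Major triad = root + major 3rd (4 semitones) + perfect 5th (7 semitones)
A triad on C# stacks thirds, so the chord tones use letter names C-E-G
Root: C#
Major 3rd above C#: E#
Perfect 5th above C#: G#
Chord = C# E# G#


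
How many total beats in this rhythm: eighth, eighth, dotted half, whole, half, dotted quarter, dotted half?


Beat values:
  eighth = 0.5 beats
  eighth = 0.5 beats
  dotted half = 3 beats
  whole = 4 beats
  half = 2 beats
  dotted quarter = 1.5 beats
  dotted half = 3 beats
Sum = 0.5 + 0.5 + 3 + 4 + 2 + 1.5 + 3
= 14.5 beats


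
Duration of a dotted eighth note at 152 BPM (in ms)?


One quarter-note beat = 60000 / BPM = 60000 / 152 ms
Dotted eighth note = 3/4 × quarter note
Duration = 3/4 × 60000 / 152 = 45000 / 152
= 296.1 ms


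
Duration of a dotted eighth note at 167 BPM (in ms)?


Reasoning:
One quarter-note beat = 60000 / BPM = 60000 / 167 ms
Dotted eighth note = 3/4 × quarter note
Duration = 3/4 × 60000 / 167 = 45000 / 167
= 269.5 ms


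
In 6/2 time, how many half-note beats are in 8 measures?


Time signature 6/2: the bottom number 2 means the half note gets one count
The top number 6 means 6 half-note beats per measure
Total = 6 × 8 measures
= 48 half-note beats


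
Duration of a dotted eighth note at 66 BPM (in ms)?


Solution.
One quarter-note beat = 60000 / BPM = 60000 / 66 ms
Dotted eighth note = 3/4 × quarter note
Duration = 3/4 × 60000 / 66 = 45000 / 66
= 681.8 ms


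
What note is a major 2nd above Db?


A 2nd spans 2 letter names, so from D we land on E
A major 2nd = 2 semitones above Db
Spell E at that pitch: Eb
= Eb


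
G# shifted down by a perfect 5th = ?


Reasoning:
perfect 5th: 5 letter names, 7 semitones
Letter: G - 4 → C
Pitch: G# - 7 semitones, spelled as a C → C#
= C#


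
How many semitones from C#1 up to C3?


Working:
Absolute semitone position = octave×12 + chromatic position
C#1: 1×12 + 1 = 13
C3: 3×12 + 0 = 36
Difference = 36 - 13 = 23
= 23 semitones


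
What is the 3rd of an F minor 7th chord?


Minor 7th chord = root + minor 3rd + perfect 5th + minor 7th
Seventh chords stack in thirds, so the letter names are F-A-C-E
Root: F
Minor 3rd above F: Ab
Perfect 5th above F: C
Minor 7th above F: Eb
The 3rd = Ab


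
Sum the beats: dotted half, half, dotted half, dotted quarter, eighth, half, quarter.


Reasoning:
Beat values:
  dotted half = 3 beats
  half = 2 beats
  dotted half = 3 beats
  dotted quarter = 1.5 beats
  eighth = 0.5 beats
  half = 2 beats
  quarter = 1 beat
Sum = 3 + 2 + 3 + 1.5 + 0.5 + 2 + 1
= 13 beats


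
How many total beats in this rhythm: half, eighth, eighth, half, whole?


Solution.
Beat values:
  half = 2 beats
  eighth = 0.5 beats
  eighth = 0.5 beats
  half = 2 beats
  whole = 4 beats
Sum = 2 + 0.5 + 0.5 + 2 + 4
= 9 beats


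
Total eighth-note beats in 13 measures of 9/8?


Reasoning:
Time signature 9/8: the bottom number 8 means the eighth note gets one count
The top number 9 means 9 eighth-note beats per measure
Total = 9 × 13 measures
= 117 eighth-note beats


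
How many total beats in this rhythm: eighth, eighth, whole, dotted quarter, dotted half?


Reasoning:
Beat values:
  eighth = 0.5 beats
  eighth = 0.5 beats
  whole = 4 beats
  dotted quarter = 1.5 beats
  dotted half = 3 beats
Sum = 0.5 + 0.5 + 4 + 1.5 + 3
= 9.5 beats


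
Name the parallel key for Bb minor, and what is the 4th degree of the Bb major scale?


Reasoning:
Parallel keys share the same tonic but differ in mode
Bb minor → parallel is Bb major
Bb major scale: Bb C D Eb F G A
= Bb major; 4th degree = Eb


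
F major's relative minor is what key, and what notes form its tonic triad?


Reasoning:
The relative minor shares the major's key signature and starts on its 6th degree
6th degree = a major 6th above the tonic; a major 6th above F is D
→ relative minor of F major is D minor
Tonic triad of D minor = root + minor 3rd + perfect 5th = D F A
= D minor; triad = D F A


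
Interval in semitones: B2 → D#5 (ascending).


Working:
Absolute semitone position = octave×12 + chromatic position
B2: 2×12 + 11 = 35
D#5: 5×12 + 3 = 63
Difference = 63 - 35 = 28
= 28 semitones


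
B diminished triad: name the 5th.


Reasoning:
Diminished triad = root + minor 3rd (3 semitones) + diminished 5th (6 semitones)
A triad on B stacks thirds, so the chord tones use letter names B-D-F
Root: B
Minor 3rd above B: D
Diminished 5th above B: F
The 5th = F


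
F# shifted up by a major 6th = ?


major 6th: 6 letter names, 9 semitones
Letter: F + 5 → D
Pitch: F# + 9 semitones, spelled as a D → D#
= D#


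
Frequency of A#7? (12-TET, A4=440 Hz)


f = 440 × 2^(n/12) where n = semitones from A4
A#7: 37 semitones from A4
f = 440 × 2^(37/12)
f = 3729.31 Hz


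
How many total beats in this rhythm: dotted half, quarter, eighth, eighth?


Beat values:
  dotted half = 3 beats
  quarter = 1 beat
  eighth = 0.5 beats
  eighth = 0.5 beats
Sum = 3 + 1 + 0.5 + 0.5
= 5 beats


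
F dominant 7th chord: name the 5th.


Dominant 7th chord = root + major 3rd + perfect 5th + minor 7th
Seventh chords stack in thirds, so the letter names are F-A-C-E
Root: F
Major 3rd above F: A
Perfect 5th above F: C
Minor 7th above F: Eb
The 5th = C


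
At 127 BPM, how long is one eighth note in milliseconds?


Step by step:
One quarter-note beat = 60000 / BPM = 60000 / 127 ms
Eighth note = 1/2 × quarter note
Duration = 1/2 × 60000 / 127 = 30000 / 127
= 236.2 ms


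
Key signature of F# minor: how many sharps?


Step by step:
Sharp minor keys follow the circle of fifths: A(0), E(1), B(2), F#(3), C#(4), G#(5), D#(6), A#(7)
F# minor has 3 sharps
Order of sharps: F# C# G# D# A# E# B# → first 3: F#, C#, G#
= 3 sharps


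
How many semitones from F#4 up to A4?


Solution.
Absolute semitone position = octave×12 + chromatic position
F#4: 4×12 + 6 = 54
A4: 4×12 + 9 = 57
Difference = 57 - 54 = 3
= 3 semitones


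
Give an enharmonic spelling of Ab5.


Step by step:
Enharmonic notes sound the same pitch but are spelled with different letter names
Ab and G# name the same pitch class
= G#5


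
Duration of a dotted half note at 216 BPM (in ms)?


Reasoning:
One quarter-note beat = 60000 / BPM = 60000 / 216 ms
Dotted half note = 3 × quarter note
Duration = 3 × 60000 / 216 = 180000 / 216
= 833.3 ms


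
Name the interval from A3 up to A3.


Working:
Letter names: A → A spans 1 letter name → a unison
Semitones: A3 → A3 = 0 half-steps
A unison of 0 semitones is a perfect unison
= perfect unison


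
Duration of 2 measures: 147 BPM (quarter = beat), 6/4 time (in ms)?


Reasoning:
Quarter-note beat duration = 60000 / 147 ms
Beats per measure (6/4) = 6
One measure = 6 × 60000 / 147 = 360000 / 147 ms
2 measures = 2 × 360000 / 147 = 720000 / 147
= 4898.0 ms


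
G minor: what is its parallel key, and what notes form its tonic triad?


Reasoning:
Parallel keys share the same tonic but differ in mode
G minor → parallel is G major
Tonic triad of G major = G B D
= G major; triad = G B D


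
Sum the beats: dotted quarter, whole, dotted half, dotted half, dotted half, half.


Step by step:
Beat values:
  dotted quarter = 1.5 beats
  whole = 4 beats
  dotted half = 3 beats
  dotted half = 3 beats
  dotted half = 3 beats
  half = 2 beats
Sum = 1.5 + 4 + 3 + 3 + 3 + 2
= 16.5 beats


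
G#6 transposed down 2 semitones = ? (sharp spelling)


Working:
G#6: chromatic position 8 in octave 6 → absolute = 6×12 + 8 = 80
Transpose down 2: 80 - 2 = 78
78 = 6×12 + 6 → F# in octave 6
Result = F#6


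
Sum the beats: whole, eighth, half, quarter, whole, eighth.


Beat values:
  whole = 4 beats
  eighth = 0.5 beats
  half = 2 beats
  quarter = 1 beat
  whole = 4 beats
  eighth = 0.5 beats
Sum = 4 + 0.5 + 2 + 1 + 4 + 0.5
= 12 beats


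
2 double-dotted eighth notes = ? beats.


Reasoning:
Base eighth note = 1/2 beats
Dot 1 adds half the previous value: +1/4
Dot 2 adds half the previous value: +1/8
One double-dotted eighth = 1/2 + 1/4 + 1/8 = 7/8
2 of them = 2 × 7/8 = 7/4
= 7/4 beats


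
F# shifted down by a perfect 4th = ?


perfect 4th: 4 letter names, 5 semitones
Letter: F - 3 → C
Pitch: F# - 5 semitones, spelled as a C → C#
= C#


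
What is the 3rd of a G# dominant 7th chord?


Let's work it out.
Dominant 7th chord = root + major 3rd + perfect 5th + minor 7th
Seventh chords stack in thirds, so the letter names are G-B-D-F
Root: G#
Major 3rd above G#: B#
Perfect 5th above G#: D#
Minor 7th above G#: F#
The 3rd = B#


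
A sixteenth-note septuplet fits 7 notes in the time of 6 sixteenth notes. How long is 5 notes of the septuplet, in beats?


Reasoning:
Septuplet: 7 notes occupy the space of 6 sixteenth notes
Space = 6 × 1/4 = 3/2 beats
Each septuplet note = 3/2 / 7 = 3/14 beats
5 notes = 5 × 3/14 = 15/14
= 15/14 beats


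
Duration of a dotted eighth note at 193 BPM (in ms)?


Solution.
One quarter-note beat = 60000 / BPM = 60000 / 193 ms
Dotted eighth note = 3/4 × quarter note
Duration = 3/4 × 60000 / 193 = 45000 / 193
= 233.2 ms


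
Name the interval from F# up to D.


Solution.
Letter names: F → D spans 6 letter names → a 6th
Semitones: F# → D = 8 half-steps
A 6th of 8 semitones is a minor 6th
= minor 6th


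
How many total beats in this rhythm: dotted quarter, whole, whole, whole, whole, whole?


Solution.
Beat values:
  dotted quarter = 1.5 beats
  whole = 4 beats
  whole = 4 beats
  whole = 4 beats
  whole = 4 beats
  whole = 4 beats
Sum = 1.5 + 4 + 4 + 4 + 4 + 4
= 21.5 beats


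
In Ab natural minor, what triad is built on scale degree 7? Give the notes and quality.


Let's work it out.
Ab natural minor scale: Ab Bb Cb Db Eb Fb Gb
Diatonic triad on degree 7 stacks scale notes 7, 2, 4: Gb Bb Db
Gb→Bb = 4 semitones; Gb→Db = 7 semitones → major triad
= Gb Bb Db (major)


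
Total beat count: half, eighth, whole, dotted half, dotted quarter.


Solution.
Beat values:
  half = 2 beats
  eighth = 0.5 beats
  whole = 4 beats
  dotted half = 3 beats
  dotted quarter = 1.5 beats
Sum = 2 + 0.5 + 4 + 3 + 1.5
= 11 beats


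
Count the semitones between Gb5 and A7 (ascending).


Let's work it out.
Absolute semitone position = octave×12 + chromatic position
Gb5: 5×12 + 6 = 66
A7: 7×12 + 9 = 93
Difference = 93 - 66 = 27
= 27 semitones


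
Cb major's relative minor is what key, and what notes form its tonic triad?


Working:
The relative minor shares the major's key signature and starts on its 6th degree
6th degree = a major 6th above the tonic; a major 6th above Cb is Ab
→ relative minor of Cb major is Ab minor
Tonic triad of Ab minor = root + minor 3rd + perfect 5th = Ab Cb Eb
= Ab minor; triad = Ab Cb Eb


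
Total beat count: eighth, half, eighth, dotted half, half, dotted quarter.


Working:
Beat values:
  eighth = 0.5 beats
  half = 2 beats
  eighth = 0.5 beats
  dotted half = 3 beats
  half = 2 beats
  dotted quarter = 1.5 beats
Sum = 0.5 + 2 + 0.5 + 3 + 2 + 1.5
= 9.5 beats


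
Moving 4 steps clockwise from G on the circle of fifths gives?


Step by step:
Each clockwise step on the circle of fifths moves up a perfect 5th
From G: G → D → A → E → B
= B


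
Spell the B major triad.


Let's work it out.
Major triad = root + major 3rd (4 semitones) + perfect 5th (7 semitones)
A triad on B stacks thirds, so the chord tones use letter names B-D-F
Root: B
Major 3rd above B: D#
Perfect 5th above B: F#
Chord = B D# F#


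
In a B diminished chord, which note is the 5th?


Let's work it out.
Diminished triad = root + minor 3rd (3 semitones) + diminished 5th (6 semitones)
A triad on B stacks thirds, so the chord tones use letter names B-D-F
Root: B
Minor 3rd above B: D
Diminished 5th above B: F
The 5th = F


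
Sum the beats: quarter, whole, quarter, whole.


Working:
Beat values:
  quarter = 1 beat
  whole = 4 beats
  quarter = 1 beat
  whole = 4 beats
Sum = 1 + 4 + 1 + 4
= 10 beats


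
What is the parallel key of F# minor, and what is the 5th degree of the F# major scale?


Step by step:
Parallel keys share the same tonic but differ in mode
F# minor → parallel is F# major
F# major scale: F# G# A# B C# D# E#
= F# major; 5th degree = C#


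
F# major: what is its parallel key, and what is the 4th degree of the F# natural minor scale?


Let's work it out.
Parallel keys share the same tonic but differ in mode
F# major → parallel is F# minor
F# natural minor scale: F# G# A B C# D E
= F# minor; 4th degree = B


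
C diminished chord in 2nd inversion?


Let's work it out.
Root position: C Eb Gb
2nd inversion: move root and 3rd up an octave
Bass note: Gb
Notes (bottom to top) = Gb C Eb


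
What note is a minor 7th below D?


Reasoning:
A 7th spans 7 letter names, so from D we land on E
A minor 7th = 10 semitones below D
Spell E at that pitch: E
= E


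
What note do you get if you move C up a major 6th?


Working:
major 6th: 6 letter names, 9 semitones
Letter: C + 5 → A
Pitch: C + 9 semitones, spelled as an A → A
= A


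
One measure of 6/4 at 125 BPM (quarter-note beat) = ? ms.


Step by step:
Quarter-note beat duration = 60000 / 125 ms
Beats per measure (6/4) = 6
One measure = 6 × 60000 / 125 = 360000 / 125 ms
= 2880.0 ms


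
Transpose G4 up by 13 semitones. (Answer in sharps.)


Step by step:
G4: chromatic position 7 in octave 4 → absolute = 4×12 + 7 = 55
Transpose up 13: 55 + 13 = 68
68 = 5×12 + 8 → G# in octave 5
Result = G#5


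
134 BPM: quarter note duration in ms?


Reasoning:
One quarter-note beat = 60000 / BPM = 60000 / 134 ms
Duration = 60000 / 134
= 447.8 ms


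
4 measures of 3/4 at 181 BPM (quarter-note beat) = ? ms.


Working:
Quarter-note beat duration = 60000 / 181 ms
Beats per measure (3/4) = 3
One measure = 3 × 60000 / 181 = 180000 / 181 ms
4 measures = 4 × 180000 / 181 = 720000 / 181
= 3977.9 ms


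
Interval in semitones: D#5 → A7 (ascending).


Absolute semitone position = octave×12 + chromatic position
D#5: 5×12 + 3 = 63
A7: 7×12 + 9 = 93
Difference = 93 - 63 = 30
= 30 semitones


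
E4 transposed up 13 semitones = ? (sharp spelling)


Working:
E4: chromatic position 4 in octave 4 → absolute = 4×12 + 4 = 52
Transpose up 13: 52 + 13 = 65
65 = 5×12 + 5 → F in octave 5
Result = F5


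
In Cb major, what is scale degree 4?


Major scale pattern: W-W-H-W-W-W-H (2-2-1-2-2-2-1 semitones)
Starting from Cb:
  Cb + 2 semitones → Db
  Db + 2 semitones → Eb
  Eb + 1 semitone → Fb
  Fb + 2 semitones → Gb
  Gb + 2 semitones → Ab
  Ab + 2 semitones → Bb
  Bb + 1 semitone → Cb
Scale: Cb Db Eb Fb Gb Ab Bb
Degree 4 = Fb


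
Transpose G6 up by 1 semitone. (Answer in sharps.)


Let's work it out.
G6: chromatic position 7 in octave 6 → absolute = 6×12 + 7 = 79
Transpose up 1: 79 + 1 = 80
80 = 6×12 + 8 → G# in octave 6
Result = G#6


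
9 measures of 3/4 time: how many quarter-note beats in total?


Step by step:
Time signature 3/4: the bottom number 4 means the quarter note gets one count
The top number 3 means 3 quarter-note beats per measure
Total = 3 × 9 measures
= 27 quarter-note beats


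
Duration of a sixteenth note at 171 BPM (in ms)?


One quarter-note beat = 60000 / BPM = 60000 / 171 ms
Sixteenth note = 1/4 × quarter note
Duration = 1/4 × 60000 / 171 = 15000 / 171
= 87.7 ms


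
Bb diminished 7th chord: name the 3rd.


Reasoning:
Diminished 7th chord = root + minor 3rd + diminished 5th + diminished 7th
Seventh chords stack in thirds, so the letter names are B-D-F-A
Root: Bb
Minor 3rd above Bb: Db
Diminished 5th above Bb: Fb
Diminished 7th above Bb: Abb
The 3rd = Db


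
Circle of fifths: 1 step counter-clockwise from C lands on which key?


Each counter-clockwise step moves down a perfect 5th (= up a perfect 4th)
From C: C → F
= F


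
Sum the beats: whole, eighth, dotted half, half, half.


Solution.
Beat values:
  whole = 4 beats
  eighth = 0.5 beats
  dotted half = 3 beats
  half = 2 beats
  half = 2 beats
Sum = 4 + 0.5 + 3 + 2 + 2
= 11.5 beats


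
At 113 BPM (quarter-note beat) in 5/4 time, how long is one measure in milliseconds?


Working:
Quarter-note beat duration = 60000 / 113 ms
Beats per measure (5/4) = 5
One measure = 5 × 60000 / 113 = 300000 / 113 ms
= 2654.9 ms


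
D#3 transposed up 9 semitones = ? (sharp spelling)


D#3: chromatic position 3 in octave 3 → absolute = 3×12 + 3 = 39
Transpose up 9: 39 + 9 = 48
48 = 4×12 + 0 → C in octave 4
Result = C4


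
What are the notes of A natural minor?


Working:
Natural minor scale pattern: W-H-W-W-H-W-W (2-1-2-2-1-2-2 semitones)
Starting from A:
  A + 2 semitones → B
  B + 1 semitone → C
  C + 2 semitones → D
  D + 2 semitones → E
  E + 1 semitone → F
  F + 2 semitones → G
  G + 2 semitones → A
Scale = A B C D E F G


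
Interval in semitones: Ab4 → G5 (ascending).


Solution.
Absolute semitone position = octave×12 + chromatic position
Ab4: 4×12 + 8 = 56
G5: 5×12 + 7 = 67
Difference = 67 - 56 = 11
= 11 semitones


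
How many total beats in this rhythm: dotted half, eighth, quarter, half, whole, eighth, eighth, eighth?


Solution.
Beat values:
  dotted half = 3 beats
  eighth = 0.5 beats
  quarter = 1 beat
  half = 2 beats
  whole = 4 beats
  eighth = 0.5 beats
  eighth = 0.5 beats
  eighth = 0.5 beats
Sum = 3 + 0.5 + 1 + 2 + 4 + 0.5 + 0.5 + 0.5
= 12 beats


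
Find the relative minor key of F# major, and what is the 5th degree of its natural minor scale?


Solution.
The relative minor shares the major's key signature and starts on its 6th degree
6th degree = a major 6th above the tonic; a major 6th above F# is D#
→ relative minor of F# major is D# minor
D# natural minor scale: D# E# F# G# A# B C#
= D# minor; 5th degree = A#


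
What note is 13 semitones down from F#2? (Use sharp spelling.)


Solution.
F#2: chromatic position 6 in octave 2 → absolute = 2×12 + 6 = 30
Transpose down 13: 30 - 13 = 17
17 = 1×12 + 5 → F in octave 1
Result = F1


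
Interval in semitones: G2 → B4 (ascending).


Solution.
Absolute semitone position = octave×12 + chromatic position
G2: 2×12 + 7 = 31
B4: 4×12 + 11 = 59
Difference = 59 - 31 = 28
= 28 semitones


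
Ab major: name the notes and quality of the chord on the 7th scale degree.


Let's work it out.
Ab major scale: Ab Bb C Db Eb F G
Diatonic triad on degree 7 stacks scale notes 7, 2, 4: G Bb Db
G→Bb = 3 semitones; G→Db = 6 semitones → diminished triad
= G Bb Db (diminished)


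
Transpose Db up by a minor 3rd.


Solution.
minor 3rd: 3 letter names, 3 semitones
Letter: D + 2 → F
Pitch: Db + 3 semitones, spelled as an F → Fb
= Fb


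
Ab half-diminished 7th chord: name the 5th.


Half-diminished 7th chord = root + minor 3rd + diminished 5th + minor 7th
Seventh chords stack in thirds, so the letter names are A-C-E-G
Root: Ab
Minor 3rd above Ab: Cb
Diminished 5th above Ab: Ebb
Minor 7th above Ab: Gb
The 5th = Ebb


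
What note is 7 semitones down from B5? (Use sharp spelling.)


Step by step:
B5: chromatic position 11 in octave 5 → absolute = 5×12 + 11 = 71
Transpose down 7: 71 - 7 = 64
64 = 5×12 + 4 → E in octave 5
Result = E5


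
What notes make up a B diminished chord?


Diminished triad = root + minor 3rd (3 semitones) + diminished 5th (6 semitones)
A triad on B stacks thirds, so the chord tones use letter names B-D-F
Root: B
Minor 3rd above B: D
Diminished 5th above B: F
Chord = B D F
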